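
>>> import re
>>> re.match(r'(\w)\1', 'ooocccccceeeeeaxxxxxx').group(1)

'o'

The match spans [0:2] → 'oo'.
Captured: group 1 = 'o'.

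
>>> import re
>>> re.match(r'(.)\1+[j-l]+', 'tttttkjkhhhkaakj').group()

`\1` is not a pattern — it's the concrete string captured by group 1, re-applied verbatim.
`re.match` only tries the pattern at the start of the string.
The match spans [0:8] → 'tttttkjk'.
Captured: group 1 = 't'.

'tttttkjk'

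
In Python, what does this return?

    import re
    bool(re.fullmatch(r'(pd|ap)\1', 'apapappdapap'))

False

For `fullmatch`, every character of the input must be accounted for by the pattern.
Here the string isn't matched end-to-end, so the call returns None, and `bool(None)` is False.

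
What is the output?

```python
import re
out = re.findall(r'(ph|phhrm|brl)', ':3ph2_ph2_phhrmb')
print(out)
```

`|` is ordered: at each position the engine commits to the first alternative that works.
Walking the string: at [2:4] match 'ph', group 1 = 'ph'; at [6:8] match 'ph', group 1 = 'ph'; at [10:12] match 'ph', group 1 = 'ph'.
Because there's exactly one group, `findall` drops the full match and keeps group 1 from each hit.

['ph', 'ph', 'ph']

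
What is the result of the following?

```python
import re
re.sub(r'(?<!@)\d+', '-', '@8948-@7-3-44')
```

A negative assertion filters positions out without eating any characters.
Matches: at [2:5] → '948'; at [9:10] → '3'; at [11:13] → '44'.
`sub` substitutes '-' at each match site.

'@8--@7----'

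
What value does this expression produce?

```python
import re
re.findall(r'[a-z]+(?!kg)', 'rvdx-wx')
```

['rvdx', 'wx']

Because the assertion is negative and zero-width, positions next to the forbidden text are skipped.
Matches: at [0:4] → 'rvdx'; at [5:7] → 'wx'.
No capturing groups, so `findall` returns the 2 full match strings.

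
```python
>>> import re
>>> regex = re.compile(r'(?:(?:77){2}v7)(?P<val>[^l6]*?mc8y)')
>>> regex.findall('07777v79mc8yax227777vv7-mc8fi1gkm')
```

['9mc8y']

The pattern matches the literal '77' repeated 2 times, then the literal 'v7' (non-capturing group); then zero or more of any character except [l6] (lazy), then the literal 'mc', then the literal '8y' (captured as 'val').
Scanning left to right: at [1:12] match '7777v79mc8y', group 1 = '9mc8y'.
With a single group, `findall` returns only what that group captured — 1 item.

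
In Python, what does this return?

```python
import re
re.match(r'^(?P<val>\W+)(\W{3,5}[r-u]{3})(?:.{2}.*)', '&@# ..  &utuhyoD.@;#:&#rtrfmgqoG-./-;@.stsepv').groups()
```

('&@# ..', '  &utu')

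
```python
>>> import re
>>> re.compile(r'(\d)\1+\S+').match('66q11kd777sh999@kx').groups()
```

`\1` has to match the exact text group 1 already captured.
`re.match` only tries the pattern at the start of the string.
The match spans [0:18] → '66q11kd777sh999@kx'.
Captured: group 1 = '6'.

('6',)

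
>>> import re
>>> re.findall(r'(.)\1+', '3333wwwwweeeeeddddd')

['3', 'w', 'e', 'd']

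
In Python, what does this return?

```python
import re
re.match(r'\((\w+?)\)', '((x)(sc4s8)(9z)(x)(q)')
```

None

`match` is anchored at position 0; if the pattern doesn't fit there, it returns None.
Here position 0 doesn't satisfy it, so the call returns None.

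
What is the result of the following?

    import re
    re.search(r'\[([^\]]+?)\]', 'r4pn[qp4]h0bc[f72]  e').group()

'[qp4]'

`re.search` scans for the first position where the pattern succeeds.
The match spans [4:9] → '[qp4]'.
Captured: group 1 = 'qp4'.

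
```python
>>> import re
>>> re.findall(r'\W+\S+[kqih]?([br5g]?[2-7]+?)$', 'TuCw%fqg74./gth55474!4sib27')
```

['7']

Pattern: one or more of a non-word character, then one or more of a non-whitespace character, then optionally one of [kqih]; then optionally one of [br5g], then one or more of a character in [2-7] (lazy) (captured); then anchored at the end.
Walking the string: at [4:27] match '%fqg74./gth55474!4sib27', group 1 = '7'.
Because there's exactly one group, `findall` drops the full match and keeps group 1 from the one hit.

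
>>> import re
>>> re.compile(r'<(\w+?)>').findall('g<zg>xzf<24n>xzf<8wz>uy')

['zg', '24n', '8wz']

Walking the string: at [1:5] match '<zg>', group 1 = 'zg'; at [8:13] match '<24n>', group 1 = '24n'; at [16:21] match '<8wz>', group 1 = '8wz'.
`findall` collects group 1 from each match (3 total).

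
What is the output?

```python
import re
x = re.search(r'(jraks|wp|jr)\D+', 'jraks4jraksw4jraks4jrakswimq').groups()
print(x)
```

`re.search` tries every starting position until one works.
The match spans [0:5] → 'jraks'.
Captured: group 1 = 'jr'.

('jr',)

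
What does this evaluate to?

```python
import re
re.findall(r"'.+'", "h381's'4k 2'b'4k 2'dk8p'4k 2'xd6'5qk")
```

`findall` yields the raw match text (1 of them) because the pattern has no groups.

["'s'4k 2'b'4k 2'dk8p'4k 2'xd6'"]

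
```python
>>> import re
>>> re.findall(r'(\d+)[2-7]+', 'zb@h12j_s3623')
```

['1', '362']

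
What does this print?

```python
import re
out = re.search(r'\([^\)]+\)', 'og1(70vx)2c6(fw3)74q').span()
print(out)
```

(3, 9)

Unlike `match`, `search` isn't anchored — it looks for the pattern anywhere in the string.
The match spans [3:9] → '(70vx)'.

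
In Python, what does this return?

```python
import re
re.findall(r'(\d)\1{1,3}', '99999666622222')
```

['9', '6', '2']

`\1` has to match the exact text group 1 already captured.
Walking the string: at [0:4] match '9999', group 1 = '9'; at [5:9] match '6666', group 1 = '6'; at [9:13] match '2222', group 1 = '2'.
`findall` collects group 1 from each match (3 total).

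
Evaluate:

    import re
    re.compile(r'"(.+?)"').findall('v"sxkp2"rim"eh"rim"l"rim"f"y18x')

['sxkp2', 'eh', 'l', 'f']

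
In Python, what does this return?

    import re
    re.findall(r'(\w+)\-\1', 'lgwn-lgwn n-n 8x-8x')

['lgwn', 'n', '8x']

The backreference `\1` re-matches whatever the first group consumed, character for character.
Walking the string: at [0:9] match 'lgwn-lgwn', group 1 = 'lgwn'; at [10:13] match 'n-n', group 1 = 'n'; at [14:19] match '8x-8x', group 1 = '8x'.
Because there's exactly one group, `findall` drops the full match and keeps group 1 from each hit.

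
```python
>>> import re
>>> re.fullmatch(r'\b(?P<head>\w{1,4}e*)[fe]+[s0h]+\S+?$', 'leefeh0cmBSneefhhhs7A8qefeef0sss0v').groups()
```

This matches a word boundary (`\b`, zero-width); then 1 to 4 of a word character, then zero or more of the literal 'e' (captured as 'head'); then one or more of one of [fe], then one or more of one of [s0h], then one or more of a non-whitespace character (lazy); then anchored at the end.
`re.fullmatch` requires the pattern to consume the entire string.
The match spans [0:34] → 'leefeh0cmBSneefhhhs7A8qefeef0sss0v'.
Captured: group 1 = 'leef'.

('leef',)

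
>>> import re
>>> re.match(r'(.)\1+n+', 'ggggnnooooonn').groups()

('g',)

`\1` has to match the exact text group 1 already captured.
`re.match` won't scan ahead — the pattern has to work from the very first character.
The match spans [0:6] → 'ggggnn'.
Captured: group 1 = 'g'.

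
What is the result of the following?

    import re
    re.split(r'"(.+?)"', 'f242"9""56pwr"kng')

['f242', '9', '', '56pwr', 'kng']

A non-greedy quantifier consumes as few characters as it can — just enough that the remainder of the pattern still matches from where it stops; whatever follows it matches normally.
Matches to split on: at [4:7] → '"9"'; at [7:14] → '"56pwr"'.
The group in the pattern means `split` returns the separators' captures alongside the pieces.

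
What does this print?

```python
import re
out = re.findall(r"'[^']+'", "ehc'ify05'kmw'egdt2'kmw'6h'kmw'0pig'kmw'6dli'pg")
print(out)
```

["'ify05'", "'egdt2'", "'6h'", "'0pig'", "'6dli'"]

Since nothing is captured, `findall` lists the 5 matched substrings directly.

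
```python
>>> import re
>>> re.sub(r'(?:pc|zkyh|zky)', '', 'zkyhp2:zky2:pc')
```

The regex engine tests alternatives in the order written; an earlier branch that matches wins even if a later one would match more.
Matches: at [0:4] → 'zkyh'; at [7:10] → 'zky'; at [12:14] → 'pc'.
Each match is replaced by ''.

'p2:2:'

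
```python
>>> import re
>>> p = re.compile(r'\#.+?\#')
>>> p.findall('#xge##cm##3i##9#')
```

With the lazy modifier that quantifier settles for the fewest repetitions that let the rest of the pattern succeed (the atoms after it are unaffected and can still be greedy).
No capturing groups, so `findall` returns the 4 full match strings.

['#xge#', '#cm#', '#3i#', '#9#']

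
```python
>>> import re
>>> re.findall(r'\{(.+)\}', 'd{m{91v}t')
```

Matches: at [1:8] match '{m{91v}', group 1 = 'm{91v'.
Because there's exactly one group, `findall` drops the full match and keeps group 1 from the one hit.

['m{91v']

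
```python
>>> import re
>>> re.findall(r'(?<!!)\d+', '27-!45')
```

['27', '5']

A negative assertion filters positions out without eating any characters.
Walking the string: at [0:2] → '27'; at [5:6] → '5'.
Since nothing is captured, `findall` lists the 2 matched substrings directly.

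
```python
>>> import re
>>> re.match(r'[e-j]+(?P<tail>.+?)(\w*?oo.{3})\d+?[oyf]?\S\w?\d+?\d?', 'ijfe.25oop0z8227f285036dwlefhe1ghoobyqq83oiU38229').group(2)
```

'25oop0z'

This matches one or more of a character in [e-j]; then one or more of any character (lazy) (captured as 'tail'); then zero or more of a word character (lazy), then the literal 'oo', then exactly 3 of any character (captured); then one or more of a digit (lazy); then optionally one of [oyf], then a non-whitespace character, then optionally a word character; then one or more of a digit (lazy), then optionally a digit.
`match` is anchored at position 0; if the pattern doesn't fit there, it returns None.
The match spans [0:16] → 'ijfe.25oop0z8227'.
Captured: group 1 = '.', group 2 = '25oop0z'.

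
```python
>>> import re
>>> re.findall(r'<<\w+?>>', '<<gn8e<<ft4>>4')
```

Since nothing is captured, `findall` lists the 1 matched substring directly.

['<<ft4>>']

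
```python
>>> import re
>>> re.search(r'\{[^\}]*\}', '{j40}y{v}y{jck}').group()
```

'{j40}'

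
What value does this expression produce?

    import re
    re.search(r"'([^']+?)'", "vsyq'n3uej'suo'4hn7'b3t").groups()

The match spans [4:11] → "'n3uej'".
Captured: group 1 = 'n3uej'.

('n3uej',)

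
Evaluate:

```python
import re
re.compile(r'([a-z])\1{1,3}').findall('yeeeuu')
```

['e', 'u']

A backreference is literal: `\1` must see the identical characters the first group matched.
Matches: at [1:4] match 'eee', group 1 = 'e'; at [4:6] match 'uu', group 1 = 'u'.
One capturing group, so `findall` returns just the captured substring from each match — 2 in all.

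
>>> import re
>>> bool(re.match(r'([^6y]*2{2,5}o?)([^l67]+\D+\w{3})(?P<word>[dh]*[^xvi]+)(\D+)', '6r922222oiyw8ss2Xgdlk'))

This matches zero or more of any character except [6y], then 2 to 5 of a literal '2', then optionally a literal 'o' (captured); then one or more of any character except [l67], then one or more of a non-digit, then exactly 3 of a word character (captured); then zero or more of one of [dh], then one or more of any character except [xvi] (captured as 'word'); then one or more of a non-digit (captured).
`re.match` only tries the pattern at the start of the string.
Here the string doesn't start with a match, so the call returns None, and `bool(None)` is False.

False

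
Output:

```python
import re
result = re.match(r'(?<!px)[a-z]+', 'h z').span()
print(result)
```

`re.match` won't scan ahead — the pattern has to work from the very first character.
The match spans [0:1] → 'h'.

(0, 1)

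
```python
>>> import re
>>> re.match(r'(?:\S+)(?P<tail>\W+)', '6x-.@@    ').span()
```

(0, 10)

This matches one or more of a non-whitespace character (non-capturing group); then one or more of a non-word character (captured as 'tail').
With `match`, the pattern is implicitly anchored at the beginning.
The match spans [0:10] → '6x-.@@    '.
Captured: group 1 = '    '.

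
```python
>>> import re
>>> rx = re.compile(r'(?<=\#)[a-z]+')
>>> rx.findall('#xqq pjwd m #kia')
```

The `(?=…)`/`(?<=…)` assertion just peeks at neighbouring text; it doesn't advance the match position.
`findall` yields the raw match text (2 of them) because the pattern has no groups.

['xqq', 'kia']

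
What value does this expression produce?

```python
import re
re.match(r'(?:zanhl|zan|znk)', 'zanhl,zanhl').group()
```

'zanhl'

`re.match` won't scan ahead — the pattern has to work from the very first character.
The match spans [0:5] → 'zanhl'.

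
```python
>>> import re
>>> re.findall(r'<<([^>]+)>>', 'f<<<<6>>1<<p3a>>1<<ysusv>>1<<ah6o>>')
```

['<<6', 'p3a', 'ysusv', 'ah6o']

Scanning left to right: at [1:8] match '<<<<6>>', group 1 = '<<6'; at [9:16] match '<<p3a>>', group 1 = 'p3a'; at [17:26] match '<<ysusv>>', group 1 = 'ysusv'; at [27:35] match '<<ah6o>>', group 1 = 'ah6o'.
Because there's exactly one group, `findall` drops the full match and keeps group 1 from each hit.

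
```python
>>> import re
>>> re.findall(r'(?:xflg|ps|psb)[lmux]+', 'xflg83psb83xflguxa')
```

['xflgux']

Walking the string: at [11:17] → 'xflgux'.
`findall` yields the raw match text (1 of them) because the pattern has no groups.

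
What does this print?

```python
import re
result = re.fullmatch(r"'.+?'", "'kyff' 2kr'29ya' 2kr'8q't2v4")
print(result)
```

None

`re.fullmatch` requires the pattern to consume the entire string.
Here the string isn't matched end-to-end, so the call returns None.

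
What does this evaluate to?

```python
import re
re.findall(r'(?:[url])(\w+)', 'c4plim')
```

['im']

The pattern matches one of [url] (non-capturing group); then one or more of a word character (captured).
Walking the string: at [3:6] match 'lim', group 1 = 'im'.
One capturing group, so `findall` returns just the captured substring from the one match — 1 in all.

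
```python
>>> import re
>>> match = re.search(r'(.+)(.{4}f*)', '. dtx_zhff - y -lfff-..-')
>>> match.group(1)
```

The match spans [0:24] → '. dtx_zhff - y -lfff-..-'.
Captured: group 1 = '. dtx_zhff - y -lfff', group 2 = '-..-'.

'. dtx_zhff - y -lfff'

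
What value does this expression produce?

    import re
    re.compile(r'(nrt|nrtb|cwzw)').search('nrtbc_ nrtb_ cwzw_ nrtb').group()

'nrt'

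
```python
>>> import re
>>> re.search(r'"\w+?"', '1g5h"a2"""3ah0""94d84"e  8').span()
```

Unlike `match`, `search` isn't anchored — it looks for the pattern anywhere in the string.
The match spans [4:8] → '"a2"'.

(4, 8)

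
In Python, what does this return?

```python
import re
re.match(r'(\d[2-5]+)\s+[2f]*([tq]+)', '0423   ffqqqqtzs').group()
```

Pattern: a digit, then one or more of a character in [2-5] (captured); then one or more of whitespace, then zero or more of one of [2f]; then one or more of one of [tq] (captured).
`match` is anchored at position 0; if the pattern doesn't fit there, it returns None.
The match spans [0:14] → '0423   ffqqqqt'.
Captured: group 1 = '0423', group 2 = 'qqqqt'.

'0423   ffqqqqt'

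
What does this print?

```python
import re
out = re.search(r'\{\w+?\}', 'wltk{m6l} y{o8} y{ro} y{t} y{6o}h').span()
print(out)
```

The match spans [4:9] → '{m6l}'.

(4, 9)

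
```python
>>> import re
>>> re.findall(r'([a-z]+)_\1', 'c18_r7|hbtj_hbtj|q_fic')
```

`\1` has to match the exact text group 1 already captured.
Scanning left to right: at [7:16] match 'hbtj_hbtj', group 1 = 'hbtj'.
Because there's exactly one group, `findall` drops the full match and keeps group 1 from the one hit.

['hbtj']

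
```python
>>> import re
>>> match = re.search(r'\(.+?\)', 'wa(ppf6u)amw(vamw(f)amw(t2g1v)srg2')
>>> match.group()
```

A `+?`/`*?`/`{m,n}?` starts at its minimum and grows only as far as needed for what follows to match.
`search` walks the string left to right and returns the first match it finds.
The match spans [2:9] → '(ppf6u)'.

'(ppf6u)'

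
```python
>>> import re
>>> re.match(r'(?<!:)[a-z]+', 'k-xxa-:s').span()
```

(0, 1)

`re.match` only tries the pattern at the start of the string.
The match spans [0:1] → 'k'.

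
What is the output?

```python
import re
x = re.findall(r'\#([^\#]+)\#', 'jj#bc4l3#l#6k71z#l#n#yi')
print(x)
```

Scanning left to right: at [2:9] match '#bc4l3#', group 1 = 'bc4l3'; at [10:17] match '#6k71z#', group 1 = '6k71z'; at [18:21] match '#n#', group 1 = 'n'.
With a single group, `findall` returns only what that group captured — 3 items.

['bc4l3', '6k71z', 'n']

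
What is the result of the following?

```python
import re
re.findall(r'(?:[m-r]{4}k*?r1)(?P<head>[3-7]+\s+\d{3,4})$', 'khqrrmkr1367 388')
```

['367 388']

The pattern matches exactly 4 of a character in [m-r], then zero or more of the literal 'k' (lazy), then the literal 'r1' (non-capturing group); then one or more of a character in [3-7], then one or more of whitespace, then 3 to 4 of a digit (captured as 'head'); then anchored at the end.
Matches: at [2:16] match 'qrrmkr1367 388', group 1 = '367 388'.
Because there's exactly one group, `findall` drops the full match and keeps group 1 from the one hit.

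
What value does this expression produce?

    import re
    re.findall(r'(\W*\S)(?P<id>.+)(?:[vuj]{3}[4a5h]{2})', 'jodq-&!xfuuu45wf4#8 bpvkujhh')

[('j', 'odq-&!xf')]

`findall` packs the 2 group values into a tuple for every match.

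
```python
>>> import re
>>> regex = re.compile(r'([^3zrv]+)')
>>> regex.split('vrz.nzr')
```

The pattern matches one or more of any character except [3zrv] (captured).
Matches to split on: at [3:5] → '.n'.
Because the pattern has a capturing group, `split` also inserts each captured text between the pieces.

['vrz', '.n', 'zr']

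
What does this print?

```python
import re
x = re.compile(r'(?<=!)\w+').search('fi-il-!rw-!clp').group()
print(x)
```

The `(?=…)`/`(?<=…)` assertion just peeks at neighbouring text; it doesn't advance the match position.
The match spans [7:9] → 'rw'.

rw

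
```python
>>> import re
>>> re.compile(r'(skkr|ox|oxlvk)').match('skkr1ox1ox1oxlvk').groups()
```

`re.match` won't scan ahead — the pattern has to work from the very first character.
The match spans [0:4] → 'skkr'.
Captured: group 1 = 'skkr'.

('skkr',)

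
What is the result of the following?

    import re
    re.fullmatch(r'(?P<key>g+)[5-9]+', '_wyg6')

None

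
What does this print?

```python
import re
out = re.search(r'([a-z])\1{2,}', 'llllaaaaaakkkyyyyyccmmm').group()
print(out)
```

The backreference `\1` re-matches whatever the first group consumed, character for character.
Unlike `match`, `search` isn't anchored — it looks for the pattern anywhere in the string.
The match spans [0:4] → 'llll'.
Captured: group 1 = 'l'.

llll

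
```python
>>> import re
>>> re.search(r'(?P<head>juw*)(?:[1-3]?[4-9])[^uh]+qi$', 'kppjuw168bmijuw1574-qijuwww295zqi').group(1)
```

This matches the literal 'ju', then zero or more of the literal 'w' (captured as 'head'); then optionally a character in [1-3], then a character in [4-9] (non-capturing group); then one or more of any character except [uh], then the literal 'qi'; then anchored at the end.
Unlike `match`, `search` isn't anchored — it looks for the pattern anywhere in the string.
The match spans [22:33] → 'juwww295zqi'.
Captured: group 1 = 'juwww'.

'juwww'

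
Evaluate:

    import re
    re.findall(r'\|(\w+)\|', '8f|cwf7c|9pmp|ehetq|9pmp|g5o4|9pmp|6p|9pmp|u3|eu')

One capturing group, so `findall` returns just the captured substring from each match — 5 in all.

['cwf7c', 'ehetq', 'g5o4', '6p', 'u3']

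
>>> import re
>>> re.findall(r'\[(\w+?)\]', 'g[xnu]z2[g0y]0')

One capturing group, so `findall` returns just the captured substring from each match — 2 in all.

['xnu', 'g0y']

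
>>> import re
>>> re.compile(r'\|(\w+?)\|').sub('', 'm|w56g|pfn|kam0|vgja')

Matches: at [1:7] → '|w56g|'; at [10:16] → '|kam0|'.
Each match is replaced by ''.

'mpfnvgja'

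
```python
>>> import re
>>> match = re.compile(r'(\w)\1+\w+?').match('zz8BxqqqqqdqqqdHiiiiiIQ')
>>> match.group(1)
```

The match spans [0:3] → 'zz8'.
Captured: group 1 = 'z'.

'z'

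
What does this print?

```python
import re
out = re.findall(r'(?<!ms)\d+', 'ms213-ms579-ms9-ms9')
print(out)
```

A negative assertion filters positions out without eating any characters.
Matches: at [3:5] → '13'; at [9:11] → '79'.
No capturing groups, so `findall` returns the 2 full match strings.

['13', '79']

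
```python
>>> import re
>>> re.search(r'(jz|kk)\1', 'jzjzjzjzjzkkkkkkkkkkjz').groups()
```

`\1` is not a pattern — it's the concrete string captured by group 1, re-applied verbatim.
`re.search` tries every starting position until one works.
The match spans [0:4] → 'jzjz'.
Captured: group 1 = 'jz'.

('jz',)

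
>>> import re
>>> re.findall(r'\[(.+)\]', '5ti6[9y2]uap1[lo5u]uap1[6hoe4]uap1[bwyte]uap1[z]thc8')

Walking the string: at [4:48] match '[9y2]uap1[lo5u]uap1[6hoe4]uap1[bwyte]uap1[z]', group 1 = '9y2]uap1[lo5u]uap1[6hoe4]uap1[bwyte]uap1[z'.
One capturing group, so `findall` returns just the captured substring from the one match — 1 in all.

['9y2]uap1[lo5u]uap1[6hoe4]uap1[bwyte]uap1[z']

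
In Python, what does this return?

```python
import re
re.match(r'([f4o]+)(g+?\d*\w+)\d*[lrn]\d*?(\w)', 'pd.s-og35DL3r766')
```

None

This matches one or more of one of [f4o] (captured); then one or more of the literal 'g' (lazy), then zero or more of a digit, then one or more of a word character (captured); then zero or more of a digit, then one of [lrn], then zero or more of a digit (lazy); then a word character (captured).
`match` is anchored at position 0; if the pattern doesn't fit there, it returns None.
Here the pattern fails at index 0, so the call returns None.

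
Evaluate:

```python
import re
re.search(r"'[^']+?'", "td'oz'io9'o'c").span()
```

`re.search` scans for the first position where the pattern succeeds.
The match spans [2:6] → "'oz'".

(2, 6)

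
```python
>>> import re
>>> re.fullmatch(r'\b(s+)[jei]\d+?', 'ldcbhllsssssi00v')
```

None

Pattern: a word boundary (`\b`, zero-width); then one or more of a literal 's' (captured); then one of [jei]; then one or more of a digit (lazy).
`re.fullmatch` is like wrapping the pattern in `^…$` (in single-line mode).
Here the string isn't matched end-to-end, so the call returns None.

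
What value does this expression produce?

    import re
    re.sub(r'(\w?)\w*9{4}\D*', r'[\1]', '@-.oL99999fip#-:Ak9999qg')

'@-.[o][]'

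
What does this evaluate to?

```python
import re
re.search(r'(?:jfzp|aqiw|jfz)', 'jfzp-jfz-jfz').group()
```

Branches in `(...|...)` are attempted left-to-right; the first branch that allows the whole pattern to succeed is taken.
`re.search` tries every starting position until one works.
The match spans [0:4] → 'jfzp'.

'jfzp'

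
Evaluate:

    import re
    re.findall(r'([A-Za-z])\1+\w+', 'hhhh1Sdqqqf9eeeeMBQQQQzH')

['h']

The backreference `\1` re-matches whatever the first group consumed, character for character.
Scanning left to right: at [0:24] match 'hhhh1Sdqqqf9eeeeMBQQQQzH', group 1 = 'h'.
One capturing group, so `findall` returns just the captured substring from the one match — 1 in all.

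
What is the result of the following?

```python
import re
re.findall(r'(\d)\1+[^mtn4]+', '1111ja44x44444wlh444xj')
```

['1', '4', '4', '4']

The backreference `\1` re-matches whatever the first group consumed, character for character.
Walking the string: at [0:6] match '1111ja', group 1 = '1'; at [6:9] match '44x', group 1 = '4'; at [9:17] match '44444wlh', group 1 = '4'; at [17:22] match '444xj', group 1 = '4'.
`findall` collects group 1 from each match (4 total).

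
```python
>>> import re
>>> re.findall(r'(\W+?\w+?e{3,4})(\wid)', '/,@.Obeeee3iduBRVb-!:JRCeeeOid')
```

[('/,@.Obeeee', '3id'), ('-!:JRCeee', 'Oid')]

The pattern matches one or more of a non-word character (lazy), then one or more of a word character (lazy), then 3 to 4 of the literal 'e' (captured); then a word character, then the literal 'id' (captured).
Matches: at [0:13] match '/,@.Obeeee3id', groups = ('/,@.Obeeee', '3id'); at [18:30] match '-!:JRCeeeOid', groups = ('-!:JRCeee', 'Oid').
2 groups means each result is a tuple of 2 captured strings — 2 here.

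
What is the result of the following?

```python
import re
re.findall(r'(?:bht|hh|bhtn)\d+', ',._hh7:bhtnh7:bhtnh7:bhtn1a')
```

['hh7', 'bhtn1']

Matches: at [3:6] → 'hh7'; at [21:26] → 'bhtn1'.
`findall` yields the raw match text (2 of them) because the pattern has no groups.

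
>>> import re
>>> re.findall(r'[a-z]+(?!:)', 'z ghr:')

['z', 'gh']

A negative assertion filters positions out without eating any characters.
Walking the string: at [0:1] → 'z'; at [2:4] → 'gh'.
No capturing groups, so `findall` returns the 2 full match strings.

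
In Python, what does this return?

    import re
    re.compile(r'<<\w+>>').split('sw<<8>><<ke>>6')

['sw', '', '6']

Matches to split on: at [2:7] → '<<8>>'; at [7:13] → '<<ke>>'.
Each match becomes a cut point; 3 segments remain.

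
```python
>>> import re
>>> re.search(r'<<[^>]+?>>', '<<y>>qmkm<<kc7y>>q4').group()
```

The match spans [0:5] → '<<y>>'.

'<<y>>'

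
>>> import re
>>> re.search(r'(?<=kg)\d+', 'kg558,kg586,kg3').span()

(2, 5)

The lookaround is zero-width — it requires the adjacent text to match without consuming it, so the asserted text isn't part of the match.
Unlike `match`, `search` isn't anchored — it looks for the pattern anywhere in the string.
The match spans [2:5] → '558'.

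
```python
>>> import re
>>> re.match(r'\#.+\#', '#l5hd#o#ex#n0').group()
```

'#l5hd#o#ex#'

`match` is anchored at position 0; if the pattern doesn't fit there, it returns None.
The match spans [0:11] → '#l5hd#o#ex#'.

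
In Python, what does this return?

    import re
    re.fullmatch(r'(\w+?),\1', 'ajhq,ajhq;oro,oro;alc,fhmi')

`\1` is not a pattern — it's the concrete string captured by group 1, re-applied verbatim.
For `fullmatch`, every character of the input must be accounted for by the pattern.
Here the pattern can't cover the whole string, so the call returns None.

None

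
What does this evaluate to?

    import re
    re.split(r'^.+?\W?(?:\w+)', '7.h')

['', '']

This matches anchored at the start of the string; then one or more of any character (lazy); then optionally a non-word character; then one or more of a word character (non-capturing group).
The string is cut at each match, leaving 2 pieces.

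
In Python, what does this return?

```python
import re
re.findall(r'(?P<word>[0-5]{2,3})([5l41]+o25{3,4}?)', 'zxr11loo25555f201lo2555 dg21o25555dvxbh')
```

This matches 2 to 3 of a character in [0-5] (captured as 'word'); then one or more of one of [5l41], then the literal 'o2', then 3 to 4 of a literal '5' (lazy) (captured).
Matches: at [14:23] match '201lo2555', groups = ('201', 'lo2555').
2 groups means the one result is a tuple of 2 captured strings — 1 here.

[('201', 'lo2555')]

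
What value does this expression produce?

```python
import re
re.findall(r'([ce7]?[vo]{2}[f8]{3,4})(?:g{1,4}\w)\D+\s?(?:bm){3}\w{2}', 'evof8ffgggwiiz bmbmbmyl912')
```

This matches optionally one of [ce7], then exactly 2 of one of [vo], then 3 to 4 of one of [f8] (captured); then 1 to 4 of the literal 'g', then a word character (non-capturing group); then one or more of a non-digit, then optionally whitespace, then the literal 'bm' repeated 3 times; then exactly 2 of a word character.
Scanning left to right: at [0:23] match 'evof8ffgggwiiz bmbmbmyl', group 1 = 'evof8ff'.
With a single group, `findall` returns only what that group captured — 1 item.

['evof8ff']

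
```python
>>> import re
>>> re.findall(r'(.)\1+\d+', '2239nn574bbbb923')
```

After group 1 captures some text, `\1` only succeeds where that same text appears again.
`findall` collects group 1 from each match (3 total).

['2', 'n', 'b']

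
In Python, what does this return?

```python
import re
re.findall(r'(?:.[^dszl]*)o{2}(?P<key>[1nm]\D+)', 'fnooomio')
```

Because there's exactly one group, `findall` drops the full match and keeps group 1 from the one hit.

['mio']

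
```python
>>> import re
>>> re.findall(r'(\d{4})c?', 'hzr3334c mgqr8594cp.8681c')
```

The pattern matches exactly 4 of a digit (captured); then optionally a literal 'c'.
Scanning left to right: at [3:8] match '3334c', group 1 = '3334'; at [13:18] match '8594c', group 1 = '8594'; at [20:25] match '8681c', group 1 = '8681'.
`findall` collects group 1 from each match (3 total).

['3334', '8594', '8681']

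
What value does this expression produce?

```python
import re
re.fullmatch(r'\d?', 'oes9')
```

None

This matches optionally a digit.
For `fullmatch`, every character of the input must be accounted for by the pattern.
Here the string isn't matched end-to-end, so the call returns None.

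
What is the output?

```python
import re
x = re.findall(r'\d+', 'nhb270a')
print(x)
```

['270']

This matches one or more of a digit.
Matches: at [3:6] → '270'.
`findall` yields the raw match text (1 of them) because the pattern has no groups.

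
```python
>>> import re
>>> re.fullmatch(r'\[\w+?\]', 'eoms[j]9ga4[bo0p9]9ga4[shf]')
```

For `fullmatch`, every character of the input must be accounted for by the pattern.
Here there's no way to consume every character, so the call returns None.

None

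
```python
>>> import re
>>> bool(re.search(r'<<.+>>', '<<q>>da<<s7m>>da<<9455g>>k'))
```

True

The match spans [0:25] → '<<q>>da<<s7m>>da<<9455g>>'.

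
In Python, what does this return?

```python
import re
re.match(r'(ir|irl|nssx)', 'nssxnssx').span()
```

(0, 4)

`re.match` only tries the pattern at the start of the string.
The match spans [0:4] → 'nssx'.
Captured: group 1 = 'nssx'.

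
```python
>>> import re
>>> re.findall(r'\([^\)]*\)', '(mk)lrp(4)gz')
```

With no groups in the pattern, `findall` gives back each whole match — 2 here.

['(mk)', '(4)']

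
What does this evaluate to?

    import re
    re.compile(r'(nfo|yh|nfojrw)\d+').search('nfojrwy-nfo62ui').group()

'nfo62'

The match spans [8:13] → 'nfo62'.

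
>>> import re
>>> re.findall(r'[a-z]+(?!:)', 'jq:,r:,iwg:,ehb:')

['j', 'iw', 'eh']

The negative lookaround is zero-width — it rules out positions where the adjacent text would match, without consuming anything.
Since nothing is captured, `findall` lists the 3 matched substrings directly.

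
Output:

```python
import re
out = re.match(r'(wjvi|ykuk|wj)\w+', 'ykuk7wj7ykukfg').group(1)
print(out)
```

ykuk

The match spans [0:14] → 'ykuk7wj7ykukfg'.
Captured: group 1 = 'ykuk'.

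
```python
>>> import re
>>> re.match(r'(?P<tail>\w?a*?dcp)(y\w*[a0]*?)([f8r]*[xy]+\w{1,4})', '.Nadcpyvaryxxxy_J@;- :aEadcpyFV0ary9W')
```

None

`re.match` only tries the pattern at the start of the string.
Here position 0 doesn't satisfy it, so the call returns None.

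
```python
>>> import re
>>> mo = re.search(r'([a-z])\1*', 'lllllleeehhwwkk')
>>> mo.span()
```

The backreference `\1` re-matches whatever the first group consumed, character for character.
The match spans [0:6] → 'llllll'.

(0, 6)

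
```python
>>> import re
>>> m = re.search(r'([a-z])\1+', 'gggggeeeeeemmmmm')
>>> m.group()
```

`\1` is not a pattern — it's the concrete string captured by group 1, re-applied verbatim.
`re.search` scans for the first position where the pattern succeeds.
The match spans [0:5] → 'ggggg'.
Captured: group 1 = 'g'.

'ggggg'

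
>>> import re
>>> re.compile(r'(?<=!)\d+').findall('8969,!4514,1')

The lookaround is zero-width — it requires the adjacent text to match without consuming it, so the asserted text isn't part of the match.
Matches: at [6:10] → '4514'.
With no groups in the pattern, `findall` gives back each whole match — 1 here.

['4514']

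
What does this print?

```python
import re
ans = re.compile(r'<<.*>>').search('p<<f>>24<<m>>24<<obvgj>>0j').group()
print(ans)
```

<<f>>24<<m>>24<<obvgj>>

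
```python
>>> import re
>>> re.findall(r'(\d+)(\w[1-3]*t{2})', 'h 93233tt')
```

[('9323', '3tt')]

This matches one or more of a digit (captured); then a word character, then zero or more of a character in [1-3], then exactly 2 of the literal 't' (captured).
With 2 capturing groups, `findall` returns a 2-tuple per match.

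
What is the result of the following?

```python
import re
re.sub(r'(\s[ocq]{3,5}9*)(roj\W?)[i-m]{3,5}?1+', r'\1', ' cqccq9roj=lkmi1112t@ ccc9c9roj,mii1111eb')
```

' cqccq92t@ ccc9c9roj,mii1111eb'

`\1` in the replacement pulls in group 1's text for each match.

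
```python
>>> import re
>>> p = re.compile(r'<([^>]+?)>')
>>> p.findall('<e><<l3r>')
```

['e', '<l3r']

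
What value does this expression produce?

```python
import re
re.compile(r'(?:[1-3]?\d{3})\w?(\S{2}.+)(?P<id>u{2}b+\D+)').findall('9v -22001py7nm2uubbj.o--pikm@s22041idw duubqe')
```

[('py7nm2uubbj.o--pikm@s22041idw d', 'uubqe')]

This matches optionally a character in [1-3], then exactly 3 of a digit (non-capturing group); then optionally a word character; then exactly 2 of a non-whitespace character, then one or more of any character (captured); then exactly 2 of a literal 'u', then one or more of the literal 'b', then one or more of a non-digit (captured as 'id').
Matches: at [4:45] match '22001py7nm2uubbj.o--pikm@s22041idw duubqe', groups = ('py7nm2uubbj.o--pikm@s22041idw d', 'uubqe').
`findall` packs the 2 group values into a tuple for every match.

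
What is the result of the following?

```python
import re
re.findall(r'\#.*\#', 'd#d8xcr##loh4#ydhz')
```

`findall` yields the raw match text (1 of them) because the pattern has no groups.

['#d8xcr##loh4#']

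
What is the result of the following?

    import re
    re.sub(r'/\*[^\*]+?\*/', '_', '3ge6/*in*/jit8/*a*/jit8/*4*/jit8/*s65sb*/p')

Each match is replaced by '_'.

'3ge6_jit8_jit8_jit8_p'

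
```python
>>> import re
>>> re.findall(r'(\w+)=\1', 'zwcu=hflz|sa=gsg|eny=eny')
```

['eny']

The backreference `\1` re-matches whatever the first group consumed, character for character.
With a single group, `findall` returns only what that group captured — 1 item.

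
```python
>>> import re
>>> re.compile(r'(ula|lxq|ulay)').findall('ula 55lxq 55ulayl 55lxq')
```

Branches in `(...|...)` are attempted left-to-right; the first branch that allows the whole pattern to succeed is taken.
Walking the string: at [0:3] match 'ula', group 1 = 'ula'; at [6:9] match 'lxq', group 1 = 'lxq'; at [12:15] match 'ula', group 1 = 'ula'; at [20:23] match 'lxq', group 1 = 'lxq'.
With a single group, `findall` returns only what that group captured — 4 items.

['ula', 'lxq', 'ula', 'lxq']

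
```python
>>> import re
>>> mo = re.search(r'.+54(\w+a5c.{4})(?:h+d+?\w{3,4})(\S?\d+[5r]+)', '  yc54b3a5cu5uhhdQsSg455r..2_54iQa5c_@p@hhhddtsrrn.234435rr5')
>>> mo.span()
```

This matches one or more of any character, then the literal '54'; then one or more of a word character, then the literal 'a5c', then exactly 4 of any character (captured); then one or more of the literal 'h', then one or more of a literal 'd' (lazy), then 3 to 4 of a word character (non-capturing group); then optionally a non-whitespace character, then one or more of a digit, then one or more of one of [5r] (captured).
`re.search` scans for the first position where the pattern succeeds.
The match spans [0:25] → '  yc54b3a5cu5uhhdQsSg455r'.
Captured: group 1 = 'b3a5cu5uh', group 2 = '455r'.

(0, 25)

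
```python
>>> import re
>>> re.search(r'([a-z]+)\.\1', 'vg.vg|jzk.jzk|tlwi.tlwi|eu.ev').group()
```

`\1` has to match the exact text group 1 already captured.
The match spans [0:5] → 'vg.vg'.

'vg.vg'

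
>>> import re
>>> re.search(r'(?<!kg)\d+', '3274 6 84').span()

`(?!…)`/`(?<!…)` only lets a position through if the neighbouring text does NOT match; no characters are consumed.
`re.search` scans for the first position where the pattern succeeds.
The match spans [0:4] → '3274'.

(0, 4)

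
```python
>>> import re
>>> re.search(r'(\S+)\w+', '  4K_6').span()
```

The pattern matches one or more of a non-whitespace character (captured); then one or more of a word character.
The match spans [2:6] → '4K_6'.

(2, 6)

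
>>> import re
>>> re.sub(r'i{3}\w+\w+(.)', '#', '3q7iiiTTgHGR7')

'3q7#'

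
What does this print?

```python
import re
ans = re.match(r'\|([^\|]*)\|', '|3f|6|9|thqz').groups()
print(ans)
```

`match` is anchored at position 0; if the pattern doesn't fit there, it returns None.
The match spans [0:4] → '|3f|'.
Captured: group 1 = '3f'.

('3f',)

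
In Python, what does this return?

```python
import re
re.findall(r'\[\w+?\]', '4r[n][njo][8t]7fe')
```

['[n]', '[njo]', '[8t]']

Scanning left to right: at [2:5] → '[n]'; at [5:10] → '[njo]'; at [10:14] → '[8t]'.
With no groups in the pattern, `findall` gives back each whole match — 3 here.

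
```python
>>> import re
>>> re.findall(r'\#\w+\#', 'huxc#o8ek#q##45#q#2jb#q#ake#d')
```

['#o8ek#', '#45#', '#2jb#', '#ake#']

Since nothing is captured, `findall` lists the 4 matched substrings directly.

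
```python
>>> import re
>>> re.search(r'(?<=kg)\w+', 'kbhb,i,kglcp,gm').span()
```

The lookaround is zero-width — it requires the adjacent text to match without consuming it, so the asserted text isn't part of the match.
The match spans [9:12] → 'lcp'.

(9, 12)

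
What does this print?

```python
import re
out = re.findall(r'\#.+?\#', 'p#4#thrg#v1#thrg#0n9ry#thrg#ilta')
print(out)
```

Scanning left to right: at [1:4] → '#4#'; at [8:12] → '#v1#'; at [16:23] → '#0n9ry#'.
Since nothing is captured, `findall` lists the 3 matched substrings directly.

['#4#', '#v1#', '#0n9ry#']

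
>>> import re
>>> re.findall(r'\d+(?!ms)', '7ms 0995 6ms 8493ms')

['0995', '849']

`(?!…)`/`(?<!…)` only lets a position through if the neighbouring text does NOT match; no characters are consumed.
Walking the string: at [4:8] → '0995'; at [13:16] → '849'.
Since nothing is captured, `findall` lists the 2 matched substrings directly.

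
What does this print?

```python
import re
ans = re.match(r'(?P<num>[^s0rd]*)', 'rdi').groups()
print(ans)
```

('',)

This matches zero or more of any character except [s0rd] (captured as 'num').
`match` is anchored at position 0; if the pattern doesn't fit there, it returns None.
The match spans [0:0] → ''.
Captured: group 1 = ''.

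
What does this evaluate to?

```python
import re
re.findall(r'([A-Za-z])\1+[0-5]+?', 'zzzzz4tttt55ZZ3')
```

['z', 't', 'Z']

`\1` has to match the exact text group 1 already captured.
With a single group, `findall` returns only what that group captured — 3 items.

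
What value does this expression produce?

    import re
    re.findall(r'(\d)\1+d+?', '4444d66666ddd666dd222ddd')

['4', '6', '6', '2']

After group 1 captures some text, `\1` only succeeds where that same text appears again.
One capturing group, so `findall` returns just the captured substring from each match — 4 in all.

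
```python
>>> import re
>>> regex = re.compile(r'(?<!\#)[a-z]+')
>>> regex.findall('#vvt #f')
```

['vt']

`(?!…)`/`(?<!…)` only lets a position through if the neighbouring text does NOT match; no characters are consumed.
Since nothing is captured, `findall` lists the 1 matched substring directly.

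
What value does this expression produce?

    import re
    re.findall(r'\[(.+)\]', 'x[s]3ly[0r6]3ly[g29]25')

['s]3ly[0r6]3ly[g29']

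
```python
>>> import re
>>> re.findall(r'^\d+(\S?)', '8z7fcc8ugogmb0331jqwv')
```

['z']

Pattern: anchored at the start of the string; then one or more of a digit; then optionally a non-whitespace character (captured).
Because there's exactly one group, `findall` drops the full match and keeps group 1 from the one hit.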